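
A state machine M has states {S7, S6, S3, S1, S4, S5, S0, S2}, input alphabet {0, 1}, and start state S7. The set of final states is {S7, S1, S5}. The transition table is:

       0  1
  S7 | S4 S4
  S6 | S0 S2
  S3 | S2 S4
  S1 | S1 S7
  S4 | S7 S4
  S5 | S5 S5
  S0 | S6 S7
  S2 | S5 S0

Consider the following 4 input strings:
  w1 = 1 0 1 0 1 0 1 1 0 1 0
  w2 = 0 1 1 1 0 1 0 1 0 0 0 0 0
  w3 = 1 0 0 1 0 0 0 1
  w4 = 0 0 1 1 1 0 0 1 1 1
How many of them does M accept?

2

w1:
  start at S7
  read '1': S7 → S4
  read '0': S4 → S7
  read '1': S7 → S4
  read '0': S4 → S7
  read '1': S7 → S4
  read '0': S4 → S7
  read '1': S7 → S4
  read '1': S4 → S4
  read '0': S4 → S7
  read '1': S7 → S4
  read '0': S4 → S7
  end S7, accepted
w2:
  start at S7
  read '0': S7 → S4
  read '1': S4 → S4
  read '1': S4 → S4
  read '1': S4 → S4
  read '0': S4 → S7
  read '1': S7 → S4
  read '0': S4 → S7
  read '1': S7 → S4
  read '0': S4 → S7
  read '0': S7 → S4
  read '0': S4 → S7
  read '0': S7 → S4
  read '0': S4 → S7
  end S7, accepted
w3:
  start at S7
  read '1': S7 → S4
  read '0': S4 → S7
  read '0': S7 → S4
  read '1': S4 → S4
  read '0': S4 → S7
  read '0': S7 → S4
  read '0': S4 → S7
  read '1': S7 → S4
  end S4, rejected
w4:
  start at S7
  read '0': S7 → S4
  read '0': S4 → S7
  read '1': S7 → S4
  read '1': S4 → S4
  read '1': S4 → S4
  read '0': S4 → S7
  read '0': S7 → S4
  read '1': S4 → S4
  read '1': S4 → S4
  read '1': S4 → S4
  end S4, rejected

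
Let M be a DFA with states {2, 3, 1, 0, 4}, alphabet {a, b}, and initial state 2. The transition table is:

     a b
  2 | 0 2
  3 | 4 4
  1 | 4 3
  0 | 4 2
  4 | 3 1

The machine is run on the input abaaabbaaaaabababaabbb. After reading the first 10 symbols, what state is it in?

Trace: 2 -a-> 0 -b-> 2 -a-> 0 -a-> 4 -a-> 3 -b-> 4 -b-> 1 -a-> 4 -a-> 3 -a-> 4
After 10 symbols: 4.

4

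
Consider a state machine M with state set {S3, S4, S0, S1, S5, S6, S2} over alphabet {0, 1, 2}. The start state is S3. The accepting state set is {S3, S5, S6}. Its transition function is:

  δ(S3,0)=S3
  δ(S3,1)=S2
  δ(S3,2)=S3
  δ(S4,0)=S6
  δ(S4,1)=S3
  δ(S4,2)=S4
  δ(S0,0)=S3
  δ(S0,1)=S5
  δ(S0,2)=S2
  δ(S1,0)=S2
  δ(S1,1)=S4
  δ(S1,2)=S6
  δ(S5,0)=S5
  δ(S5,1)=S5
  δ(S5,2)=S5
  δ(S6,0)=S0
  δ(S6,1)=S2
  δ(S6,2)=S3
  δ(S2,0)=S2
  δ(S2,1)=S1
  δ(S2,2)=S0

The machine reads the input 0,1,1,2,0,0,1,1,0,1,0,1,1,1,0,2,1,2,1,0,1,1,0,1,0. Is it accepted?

Trace: S3 -0-> S3 -1-> S2 -1-> S1 -2-> S6 -0-> S0 -0-> S3 -1-> S2 -1-> S1 -0-> S2 -1-> S1 -0-> S2 -1-> S1 -1-> S4 -1-> S3 -0-> S3 -2-> S3 -1-> S2 -2-> S0 -1-> S5 -0-> S5 -1-> S5 -1-> S5 -0-> S5 -1-> S5 -0-> S5
End state S5 is accepting.

Yes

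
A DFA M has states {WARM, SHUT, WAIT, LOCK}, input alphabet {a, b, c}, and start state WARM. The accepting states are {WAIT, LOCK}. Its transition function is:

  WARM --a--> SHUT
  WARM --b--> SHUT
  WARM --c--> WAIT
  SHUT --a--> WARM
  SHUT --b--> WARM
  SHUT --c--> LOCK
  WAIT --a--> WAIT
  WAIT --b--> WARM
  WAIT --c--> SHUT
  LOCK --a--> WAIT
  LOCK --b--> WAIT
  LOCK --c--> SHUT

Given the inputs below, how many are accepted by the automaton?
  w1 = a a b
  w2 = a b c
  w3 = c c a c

w1: WARM → SHUT → WARM → SHUT  → end SHUT, rejected
w2: WARM → SHUT → WARM → WAIT  → end WAIT, accepted
w3: WARM → WAIT → SHUT → WARM → WAIT  → end WAIT, accepted

2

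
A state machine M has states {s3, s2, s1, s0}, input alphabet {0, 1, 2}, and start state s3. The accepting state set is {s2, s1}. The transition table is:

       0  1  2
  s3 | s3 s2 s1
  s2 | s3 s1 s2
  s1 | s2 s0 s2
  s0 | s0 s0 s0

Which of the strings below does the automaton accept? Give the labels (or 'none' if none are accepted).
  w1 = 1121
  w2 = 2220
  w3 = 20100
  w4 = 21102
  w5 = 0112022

w1: Trace: s3 -1-> s2 -1-> s1 -2-> s2 -1-> s1  → end s1, accepted
w2: Trace: s3 -2-> s1 -2-> s2 -2-> s2 -0-> s3  → end s3, rejected
w3: Trace: s3 -2-> s1 -0-> s2 -1-> s1 -0-> s2 -0-> s3  → end s3, rejected
w4: Trace: s3 -2-> s1 -1-> s0 -1-> s0 -0-> s0 -2-> s0  → end s0, rejected
w5: Trace: s3 -0-> s3 -1-> s2 -1-> s1 -2-> s2 -0-> s3 -2-> s1 -2-> s2  → end s2, accepted

w1, w5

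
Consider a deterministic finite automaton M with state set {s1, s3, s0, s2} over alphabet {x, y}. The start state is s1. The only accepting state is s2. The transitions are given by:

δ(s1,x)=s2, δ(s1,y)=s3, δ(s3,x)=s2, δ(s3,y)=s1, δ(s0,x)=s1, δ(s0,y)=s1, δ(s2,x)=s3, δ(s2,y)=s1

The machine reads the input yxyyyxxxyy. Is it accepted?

No

Trace: s1 -y-> s3 -x-> s2 -y-> s1 -y-> s3 -y-> s1 -x-> s2 -x-> s3 -x-> s2 -y-> s1 -y-> s3
End state s3 is not accepting.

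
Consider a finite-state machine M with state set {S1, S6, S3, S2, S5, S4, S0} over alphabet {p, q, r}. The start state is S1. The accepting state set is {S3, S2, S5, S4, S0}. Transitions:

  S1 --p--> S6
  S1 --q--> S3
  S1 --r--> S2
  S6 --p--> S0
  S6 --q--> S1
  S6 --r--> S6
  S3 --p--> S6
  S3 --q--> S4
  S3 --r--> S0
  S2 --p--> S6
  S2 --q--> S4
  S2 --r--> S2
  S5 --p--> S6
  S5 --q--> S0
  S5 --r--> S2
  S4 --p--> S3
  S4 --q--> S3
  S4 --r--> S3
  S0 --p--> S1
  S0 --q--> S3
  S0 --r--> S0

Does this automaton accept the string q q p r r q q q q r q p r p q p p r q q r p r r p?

Trace: S1 -q-> S3 -q-> S4 -p-> S3 -r-> S0 -r-> S0 -q-> S3 -q-> S4 -q-> S3 -q-> S4 -r-> S3 -q-> S4 -p-> S3 -r-> S0 -p-> S1 -q-> S3 -p-> S6 -p-> S0 -r-> S0 -q-> S3 -q-> S4 -r-> S3 -p-> S6 -r-> S6 -r-> S6 -p-> S0
End state S0 is accepting.

Yes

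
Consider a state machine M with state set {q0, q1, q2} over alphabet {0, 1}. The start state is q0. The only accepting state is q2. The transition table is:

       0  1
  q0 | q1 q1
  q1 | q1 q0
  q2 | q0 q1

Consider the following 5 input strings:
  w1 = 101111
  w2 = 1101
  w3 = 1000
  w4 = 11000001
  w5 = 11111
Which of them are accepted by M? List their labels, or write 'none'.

w1: Trace: q0 -1-> q1 -0-> q1 -1-> q0 -1-> q1 -1-> q0 -1-> q1  → end q1, rejected
w2: Trace: q0 -1-> q1 -1-> q0 -0-> q1 -1-> q0  → end q0, rejected
w3: Trace: q0 -1-> q1 -0-> q1 -0-> q1 -0-> q1  → end q1, rejected
w4: Trace: q0 -1-> q1 -1-> q0 -0-> q1 -0-> q1 -0-> q1 -0-> q1 -0-> q1 -1-> q0  → end q0, rejected
w5: Trace: q0 -1-> q1 -1-> q0 -1-> q1 -1-> q0 -1-> q1  → end q1, rejected

none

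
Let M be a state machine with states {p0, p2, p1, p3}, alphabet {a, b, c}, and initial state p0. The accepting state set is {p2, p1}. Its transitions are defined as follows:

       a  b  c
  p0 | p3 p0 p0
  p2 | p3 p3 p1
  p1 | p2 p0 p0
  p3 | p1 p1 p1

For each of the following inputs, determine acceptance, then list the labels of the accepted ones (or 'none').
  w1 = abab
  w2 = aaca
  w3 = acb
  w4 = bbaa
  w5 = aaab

w1: Trace: p0 -a-> p3 -b-> p1 -a-> p2 -b-> p3  → end p3, rejected
w2: Trace: p0 -a-> p3 -a-> p1 -c-> p0 -a-> p3  → end p3, rejected
w3: Trace: p0 -a-> p3 -c-> p1 -b-> p0  → end p0, rejected
w4: Trace: p0 -b-> p0 -b-> p0 -a-> p3 -a-> p1  → end p1, accepted
w5: Trace: p0 -a-> p3 -a-> p1 -a-> p2 -b-> p3  → end p3, rejected

w4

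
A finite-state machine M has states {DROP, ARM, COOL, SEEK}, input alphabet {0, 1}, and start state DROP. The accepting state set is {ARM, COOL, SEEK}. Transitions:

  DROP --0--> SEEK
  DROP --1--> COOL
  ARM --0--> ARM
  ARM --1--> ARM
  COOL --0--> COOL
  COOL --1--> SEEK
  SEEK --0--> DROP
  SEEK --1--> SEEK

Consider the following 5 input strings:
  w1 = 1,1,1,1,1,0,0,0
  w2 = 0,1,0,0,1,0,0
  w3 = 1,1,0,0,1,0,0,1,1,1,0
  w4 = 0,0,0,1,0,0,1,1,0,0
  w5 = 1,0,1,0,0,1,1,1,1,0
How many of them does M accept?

w1: Trace: DROP -1-> COOL -1-> SEEK -1-> SEEK -1-> SEEK -1-> SEEK -0-> DROP -0-> SEEK -0-> DROP  → end DROP, rejected
w2: Trace: DROP -0-> SEEK -1-> SEEK -0-> DROP -0-> SEEK -1-> SEEK -0-> DROP -0-> SEEK  → end SEEK, accepted
w3: Trace: DROP -1-> COOL -1-> SEEK -0-> DROP -0-> SEEK -1-> SEEK -0-> DROP -0-> SEEK -1-> SEEK -1-> SEEK -1-> SEEK -0-> DROP  → end DROP, rejected
w4: Trace: DROP -0-> SEEK -0-> DROP -0-> SEEK -1-> SEEK -0-> DROP -0-> SEEK -1-> SEEK -1-> SEEK -0-> DROP -0-> SEEK  → end SEEK, accepted
w5: Trace: DROP -1-> COOL -0-> COOL -1-> SEEK -0-> DROP -0-> SEEK -1-> SEEK -1-> SEEK -1-> SEEK -1-> SEEK -0-> DROP  → end DROP, rejected

2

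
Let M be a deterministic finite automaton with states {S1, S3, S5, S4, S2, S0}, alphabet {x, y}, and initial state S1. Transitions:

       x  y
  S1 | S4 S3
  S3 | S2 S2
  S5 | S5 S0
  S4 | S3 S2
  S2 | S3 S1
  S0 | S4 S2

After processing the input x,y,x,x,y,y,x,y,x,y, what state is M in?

S2

Trace: S1 -x-> S4 -y-> S2 -x-> S3 -x-> S2 -y-> S1 -y-> S3 -x-> S2 -y-> S1 -x-> S4 -y-> S2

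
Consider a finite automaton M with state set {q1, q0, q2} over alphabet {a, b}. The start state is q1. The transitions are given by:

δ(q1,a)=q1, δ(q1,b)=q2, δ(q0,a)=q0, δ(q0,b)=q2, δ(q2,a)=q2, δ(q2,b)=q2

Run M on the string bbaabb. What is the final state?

start at q1
read 'b': q1 → q2
read 'b': q2 → q2
read 'a': q2 → q2
read 'a': q2 → q2
read 'b': q2 → q2
read 'b': q2 → q2

q2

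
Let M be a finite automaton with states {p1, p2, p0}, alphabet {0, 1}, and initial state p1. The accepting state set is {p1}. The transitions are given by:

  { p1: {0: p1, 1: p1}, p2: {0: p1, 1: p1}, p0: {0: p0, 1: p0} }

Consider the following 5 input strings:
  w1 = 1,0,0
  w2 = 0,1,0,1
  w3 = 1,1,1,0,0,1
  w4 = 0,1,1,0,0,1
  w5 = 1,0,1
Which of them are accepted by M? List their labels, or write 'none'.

w1, w2, w3, w4, w5

w1:
  start at p1
  read '1': p1 → p1
  read '0': p1 → p1
  read '0': p1 → p1
  end p1, accepted
w2:
  start at p1
  read '0': p1 → p1
  read '1': p1 → p1
  read '0': p1 → p1
  read '1': p1 → p1
  end p1, accepted
w3:
  start at p1
  read '1': p1 → p1
  read '1': p1 → p1
  read '1': p1 → p1
  read '0': p1 → p1
  read '0': p1 → p1
  read '1': p1 → p1
  end p1, accepted
w4:
  start at p1
  read '0': p1 → p1
  read '1': p1 → p1
  read '1': p1 → p1
  read '0': p1 → p1
  read '0': p1 → p1
  read '1': p1 → p1
  end p1, accepted
w5:
  start at p1
  read '1': p1 → p1
  read '0': p1 → p1
  read '1': p1 → p1
  end p1, accepted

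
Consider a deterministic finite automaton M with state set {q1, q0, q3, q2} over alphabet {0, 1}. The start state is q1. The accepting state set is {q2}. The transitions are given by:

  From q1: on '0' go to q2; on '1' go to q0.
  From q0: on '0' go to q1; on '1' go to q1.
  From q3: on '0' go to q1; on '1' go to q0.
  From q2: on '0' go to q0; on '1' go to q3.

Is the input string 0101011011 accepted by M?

Trace: q1 -0-> q2 -1-> q3 -0-> q1 -1-> q0 -0-> q1 -1-> q0 -1-> q1 -0-> q2 -1-> q3 -1-> q0
End state q0 is not accepting.

No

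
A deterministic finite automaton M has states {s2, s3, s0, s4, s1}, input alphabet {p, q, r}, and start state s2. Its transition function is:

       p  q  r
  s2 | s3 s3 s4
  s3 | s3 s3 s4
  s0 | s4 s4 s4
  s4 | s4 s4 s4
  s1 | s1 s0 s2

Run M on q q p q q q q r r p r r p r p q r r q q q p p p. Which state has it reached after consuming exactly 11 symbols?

s4

start at s2
read 'q': s2 → s3
read 'q': s3 → s3
read 'p': s3 → s3
read 'q': s3 → s3
read 'q': s3 → s3
read 'q': s3 → s3
read 'q': s3 → s3
read 'r': s3 → s4
read 'r': s4 → s4
read 'p': s4 → s4
read 'r': s4 → s4
After 11 symbols: s4.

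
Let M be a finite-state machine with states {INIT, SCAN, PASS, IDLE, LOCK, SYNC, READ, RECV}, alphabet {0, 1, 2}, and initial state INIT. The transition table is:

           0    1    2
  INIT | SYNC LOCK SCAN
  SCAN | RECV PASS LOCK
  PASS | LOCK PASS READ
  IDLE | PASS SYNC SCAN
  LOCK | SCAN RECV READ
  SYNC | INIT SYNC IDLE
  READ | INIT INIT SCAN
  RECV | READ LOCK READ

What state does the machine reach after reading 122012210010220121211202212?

READ

start at INIT
read '1': INIT → LOCK
read '2': LOCK → READ
read '2': READ → SCAN
read '0': SCAN → RECV
read '1': RECV → LOCK
read '2': LOCK → READ
read '2': READ → SCAN
read '1': SCAN → PASS
read '0': PASS → LOCK
read '0': LOCK → SCAN
read '1': SCAN → PASS
read '0': PASS → LOCK
read '2': LOCK → READ
read '2': READ → SCAN
read '0': SCAN → RECV
read '1': RECV → LOCK
read '2': LOCK → READ
read '1': READ → INIT
read '2': INIT → SCAN
read '1': SCAN → PASS
read '1': PASS → PASS
read '2': PASS → READ
read '0': READ → INIT
read '2': INIT → SCAN
read '2': SCAN → LOCK
read '1': LOCK → RECV
read '2': RECV → READ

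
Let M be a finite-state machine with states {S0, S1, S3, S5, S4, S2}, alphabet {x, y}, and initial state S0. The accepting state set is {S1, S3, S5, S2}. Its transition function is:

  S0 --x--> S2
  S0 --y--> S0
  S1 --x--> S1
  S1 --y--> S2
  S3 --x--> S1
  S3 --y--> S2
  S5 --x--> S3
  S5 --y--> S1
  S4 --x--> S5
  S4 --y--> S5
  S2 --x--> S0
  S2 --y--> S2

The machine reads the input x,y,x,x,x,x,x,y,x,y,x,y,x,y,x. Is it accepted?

No

S0 → S2 → S2 → S0 → S2 → S0 → S2 → S0 → S0 → S2 → S2 → S0 → S0 → S2 → S2 → S0
End state S0 is not accepting.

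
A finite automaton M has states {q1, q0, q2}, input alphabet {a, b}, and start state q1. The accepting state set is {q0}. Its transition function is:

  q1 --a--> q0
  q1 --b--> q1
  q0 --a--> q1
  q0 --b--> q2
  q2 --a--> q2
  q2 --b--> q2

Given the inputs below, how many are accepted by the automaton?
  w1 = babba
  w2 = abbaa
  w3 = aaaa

w1: Trace: q1 -b-> q1 -a-> q0 -b-> q2 -b-> q2 -a-> q2  → end q2, rejected
w2: Trace: q1 -a-> q0 -b-> q2 -b-> q2 -a-> q2 -a-> q2  → end q2, rejected
w3: Trace: q1 -a-> q0 -a-> q1 -a-> q0 -a-> q1  → end q1, rejected

0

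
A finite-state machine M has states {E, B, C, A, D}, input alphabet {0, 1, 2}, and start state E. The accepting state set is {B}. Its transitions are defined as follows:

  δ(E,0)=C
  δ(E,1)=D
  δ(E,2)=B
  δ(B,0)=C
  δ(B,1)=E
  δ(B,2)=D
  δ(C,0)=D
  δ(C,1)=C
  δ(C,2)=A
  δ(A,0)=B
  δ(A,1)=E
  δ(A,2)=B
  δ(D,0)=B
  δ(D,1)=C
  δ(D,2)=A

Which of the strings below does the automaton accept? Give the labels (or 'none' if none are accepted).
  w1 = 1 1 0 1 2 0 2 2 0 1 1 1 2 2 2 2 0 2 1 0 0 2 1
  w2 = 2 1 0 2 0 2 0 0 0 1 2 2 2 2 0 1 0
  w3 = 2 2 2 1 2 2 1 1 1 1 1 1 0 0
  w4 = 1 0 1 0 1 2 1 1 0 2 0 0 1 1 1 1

w1: Trace: E -1-> D -1-> C -0-> D -1-> C -2-> A -0-> B -2-> D -2-> A -0-> B -1-> E -1-> D -1-> C -2-> A -2-> B -2-> D -2-> A -0-> B -2-> D -1-> C -0-> D -0-> B -2-> D -1-> C  → end C, rejected
w2: Trace: E -2-> B -1-> E -0-> C -2-> A -0-> B -2-> D -0-> B -0-> C -0-> D -1-> C -2-> A -2-> B -2-> D -2-> A -0-> B -1-> E -0-> C  → end C, rejected
w3: Trace: E -2-> B -2-> D -2-> A -1-> E -2-> B -2-> D -1-> C -1-> C -1-> C -1-> C -1-> C -1-> C -0-> D -0-> B  → end B, accepted
w4: Trace: E -1-> D -0-> B -1-> E -0-> C -1-> C -2-> A -1-> E -1-> D -0-> B -2-> D -0-> B -0-> C -1-> C -1-> C -1-> C -1-> C  → end C, rejected

w3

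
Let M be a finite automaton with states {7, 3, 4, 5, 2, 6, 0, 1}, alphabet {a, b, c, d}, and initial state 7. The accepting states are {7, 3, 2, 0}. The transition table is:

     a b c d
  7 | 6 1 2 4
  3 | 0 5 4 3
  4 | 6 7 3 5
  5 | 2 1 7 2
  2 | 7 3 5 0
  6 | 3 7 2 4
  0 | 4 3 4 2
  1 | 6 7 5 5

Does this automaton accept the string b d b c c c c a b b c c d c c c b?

Yes

Trace: 7 -b-> 1 -d-> 5 -b-> 1 -c-> 5 -c-> 7 -c-> 2 -c-> 5 -a-> 2 -b-> 3 -b-> 5 -c-> 7 -c-> 2 -d-> 0 -c-> 4 -c-> 3 -c-> 4 -b-> 7
End state 7 is accepting.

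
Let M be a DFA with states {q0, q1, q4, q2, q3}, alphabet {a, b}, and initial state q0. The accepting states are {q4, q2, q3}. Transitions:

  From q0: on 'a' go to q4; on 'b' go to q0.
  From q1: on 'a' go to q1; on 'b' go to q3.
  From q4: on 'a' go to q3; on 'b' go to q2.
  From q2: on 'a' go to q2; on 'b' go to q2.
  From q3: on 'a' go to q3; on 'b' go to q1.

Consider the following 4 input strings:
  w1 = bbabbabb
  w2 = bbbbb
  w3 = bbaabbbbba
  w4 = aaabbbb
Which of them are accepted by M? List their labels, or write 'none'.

w1, w4

w1:
  start at q0
  read 'b': q0 → q0
  read 'b': q0 → q0
  read 'a': q0 → q4
  read 'b': q4 → q2
  read 'b': q2 → q2
  read 'a': q2 → q2
  read 'b': q2 → q2
  read 'b': q2 → q2
  end q2, accepted
w2:
  start at q0
  read 'b': q0 → q0
  read 'b': q0 → q0
  read 'b': q0 → q0
  read 'b': q0 → q0
  read 'b': q0 → q0
  end q0, rejected
w3:
  start at q0
  read 'b': q0 → q0
  read 'b': q0 → q0
  read 'a': q0 → q4
  read 'a': q4 → q3
  read 'b': q3 → q1
  read 'b': q1 → q3
  read 'b': q3 → q1
  read 'b': q1 → q3
  read 'b': q3 → q1
  read 'a': q1 → q1
  end q1, rejected
w4:
  start at q0
  read 'a': q0 → q4
  read 'a': q4 → q3
  read 'a': q3 → q3
  read 'b': q3 → q1
  read 'b': q1 → q3
  read 'b': q3 → q1
  read 'b': q1 → q3
  end q3, accepted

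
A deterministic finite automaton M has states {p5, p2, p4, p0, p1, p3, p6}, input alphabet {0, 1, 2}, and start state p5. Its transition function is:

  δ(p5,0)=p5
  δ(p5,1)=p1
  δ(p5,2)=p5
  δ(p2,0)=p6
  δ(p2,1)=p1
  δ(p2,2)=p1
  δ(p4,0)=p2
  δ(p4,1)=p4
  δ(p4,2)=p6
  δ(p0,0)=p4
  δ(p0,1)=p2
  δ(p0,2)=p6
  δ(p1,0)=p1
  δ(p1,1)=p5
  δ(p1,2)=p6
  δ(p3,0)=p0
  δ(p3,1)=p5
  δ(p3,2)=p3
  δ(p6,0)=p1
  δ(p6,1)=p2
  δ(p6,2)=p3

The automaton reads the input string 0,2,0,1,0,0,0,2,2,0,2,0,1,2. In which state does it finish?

p5

start at p5
read '0': p5 → p5
read '2': p5 → p5
read '0': p5 → p5
read '1': p5 → p1
read '0': p1 → p1
read '0': p1 → p1
read '0': p1 → p1
read '2': p1 → p6
read '2': p6 → p3
read '0': p3 → p0
read '2': p0 → p6
read '0': p6 → p1
read '1': p1 → p5
read '2': p5 → p5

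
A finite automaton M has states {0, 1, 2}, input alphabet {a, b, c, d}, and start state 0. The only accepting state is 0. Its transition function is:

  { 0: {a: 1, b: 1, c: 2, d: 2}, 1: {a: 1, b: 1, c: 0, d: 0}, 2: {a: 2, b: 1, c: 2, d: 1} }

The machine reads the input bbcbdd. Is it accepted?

No

start at 0
read 'b': 0 → 1
read 'b': 1 → 1
read 'c': 1 → 0
read 'b': 0 → 1
read 'd': 1 → 0
read 'd': 0 → 2
End state 2 is not accepting.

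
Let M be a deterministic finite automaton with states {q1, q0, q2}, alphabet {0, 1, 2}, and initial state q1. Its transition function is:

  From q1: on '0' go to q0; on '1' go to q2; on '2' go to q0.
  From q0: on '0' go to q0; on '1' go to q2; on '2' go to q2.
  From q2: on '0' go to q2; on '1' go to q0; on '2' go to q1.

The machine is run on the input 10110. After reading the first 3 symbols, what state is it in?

Trace: q1 -1-> q2 -0-> q2 -1-> q0
After 3 symbols: q0.

q0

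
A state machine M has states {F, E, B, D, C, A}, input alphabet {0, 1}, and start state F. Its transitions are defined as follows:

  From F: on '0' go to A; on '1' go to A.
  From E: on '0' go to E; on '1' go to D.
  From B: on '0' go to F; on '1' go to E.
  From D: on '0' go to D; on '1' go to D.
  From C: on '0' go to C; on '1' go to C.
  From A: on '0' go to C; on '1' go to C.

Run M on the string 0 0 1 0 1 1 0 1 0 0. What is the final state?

Trace: F -0-> A -0-> C -1-> C -0-> C -1-> C -1-> C -0-> C -1-> C -0-> C -0-> C

C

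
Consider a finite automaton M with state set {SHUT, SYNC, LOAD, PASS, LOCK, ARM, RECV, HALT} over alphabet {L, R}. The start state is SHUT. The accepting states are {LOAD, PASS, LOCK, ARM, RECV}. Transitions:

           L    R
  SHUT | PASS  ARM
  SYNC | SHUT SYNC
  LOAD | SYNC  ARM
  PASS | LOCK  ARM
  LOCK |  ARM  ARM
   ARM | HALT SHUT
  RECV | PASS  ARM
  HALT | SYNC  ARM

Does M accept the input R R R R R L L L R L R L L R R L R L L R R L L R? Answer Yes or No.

SHUT → ARM → SHUT → ARM → SHUT → ARM → HALT → SYNC → SHUT → ARM → HALT → ARM → HALT → SYNC → SYNC → SYNC → SHUT → ARM → HALT → SYNC → SYNC → SYNC → SHUT → PASS → ARM
End state ARM is accepting.

Yes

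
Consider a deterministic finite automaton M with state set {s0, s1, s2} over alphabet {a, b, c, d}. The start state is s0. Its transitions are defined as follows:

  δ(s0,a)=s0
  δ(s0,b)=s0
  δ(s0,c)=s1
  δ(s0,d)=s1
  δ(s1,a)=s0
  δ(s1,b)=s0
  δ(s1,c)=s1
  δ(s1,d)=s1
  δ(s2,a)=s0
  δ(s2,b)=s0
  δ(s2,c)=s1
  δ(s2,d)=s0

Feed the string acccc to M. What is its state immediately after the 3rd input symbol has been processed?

Trace: s0 -a-> s0 -c-> s1 -c-> s1
After 3 symbols: s1.

s1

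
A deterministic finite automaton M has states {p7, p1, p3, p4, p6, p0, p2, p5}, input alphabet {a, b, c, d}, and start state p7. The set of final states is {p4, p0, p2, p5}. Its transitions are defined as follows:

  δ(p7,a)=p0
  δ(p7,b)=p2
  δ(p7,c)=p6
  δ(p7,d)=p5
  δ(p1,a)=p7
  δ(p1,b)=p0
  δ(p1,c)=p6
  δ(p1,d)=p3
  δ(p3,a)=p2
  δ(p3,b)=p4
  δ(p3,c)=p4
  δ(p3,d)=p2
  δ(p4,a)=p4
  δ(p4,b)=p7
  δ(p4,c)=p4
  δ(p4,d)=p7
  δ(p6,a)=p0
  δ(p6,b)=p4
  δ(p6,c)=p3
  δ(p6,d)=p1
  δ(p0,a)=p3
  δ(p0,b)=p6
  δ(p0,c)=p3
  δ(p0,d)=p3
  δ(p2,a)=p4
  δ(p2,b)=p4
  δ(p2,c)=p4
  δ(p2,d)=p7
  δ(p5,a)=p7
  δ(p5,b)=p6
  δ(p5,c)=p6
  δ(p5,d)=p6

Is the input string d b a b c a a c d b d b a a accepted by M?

p7 → p5 → p6 → p0 → p6 → p3 → p2 → p4 → p4 → p7 → p2 → p7 → p2 → p4 → p4
End state p4 is accepting.

Yes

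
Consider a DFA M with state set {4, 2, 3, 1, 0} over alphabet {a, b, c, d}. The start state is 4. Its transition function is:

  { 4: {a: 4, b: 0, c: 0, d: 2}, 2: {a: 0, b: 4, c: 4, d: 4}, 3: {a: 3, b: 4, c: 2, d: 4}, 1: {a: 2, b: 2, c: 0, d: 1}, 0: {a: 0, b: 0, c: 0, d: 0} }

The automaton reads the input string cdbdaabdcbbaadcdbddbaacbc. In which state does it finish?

0

4 → 0 → 0 → 0 → 0 → 0 → 0 → 0 → 0 → 0 → 0 → 0 → 0 → 0 → 0 → 0 → 0 → 0 → 0 → 0 → 0 → 0 → 0 → 0 → 0 → 0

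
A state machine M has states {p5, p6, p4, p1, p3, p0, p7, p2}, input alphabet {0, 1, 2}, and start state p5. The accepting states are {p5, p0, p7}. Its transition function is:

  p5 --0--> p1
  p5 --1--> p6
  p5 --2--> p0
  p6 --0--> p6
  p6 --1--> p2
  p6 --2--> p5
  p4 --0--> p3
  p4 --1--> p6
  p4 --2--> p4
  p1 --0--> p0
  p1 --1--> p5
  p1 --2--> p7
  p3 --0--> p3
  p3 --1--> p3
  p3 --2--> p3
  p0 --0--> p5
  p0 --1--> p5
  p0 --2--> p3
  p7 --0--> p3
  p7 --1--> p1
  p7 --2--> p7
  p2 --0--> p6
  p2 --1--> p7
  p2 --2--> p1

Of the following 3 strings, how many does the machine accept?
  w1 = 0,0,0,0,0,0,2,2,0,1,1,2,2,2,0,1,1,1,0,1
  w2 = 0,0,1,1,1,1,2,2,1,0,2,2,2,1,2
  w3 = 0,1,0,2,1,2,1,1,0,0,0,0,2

w1:
  start at p5
  read '0': p5 → p1
  read '0': p1 → p0
  read '0': p0 → p5
  read '0': p5 → p1
  read '0': p1 → p0
  read '0': p0 → p5
  read '2': p5 → p0
  read '2': p0 → p3
  read '0': p3 → p3
  read '1': p3 → p3
  read '1': p3 → p3
  read '2': p3 → p3
  read '2': p3 → p3
  read '2': p3 → p3
  read '0': p3 → p3
  read '1': p3 → p3
  read '1': p3 → p3
  read '1': p3 → p3
  read '0': p3 → p3
  read '1': p3 → p3
  end p3, rejected
w2:
  start at p5
  read '0': p5 → p1
  read '0': p1 → p0
  read '1': p0 → p5
  read '1': p5 → p6
  read '1': p6 → p2
  read '1': p2 → p7
  read '2': p7 → p7
  read '2': p7 → p7
  read '1': p7 → p1
  read '0': p1 → p0
  read '2': p0 → p3
  read '2': p3 → p3
  read '2': p3 → p3
  read '1': p3 → p3
  read '2': p3 → p3
  end p3, rejected
w3:
  start at p5
  read '0': p5 → p1
  read '1': p1 → p5
  read '0': p5 → p1
  read '2': p1 → p7
  read '1': p7 → p1
  read '2': p1 → p7
  read '1': p7 → p1
  read '1': p1 → p5
  read '0': p5 → p1
  read '0': p1 → p0
  read '0': p0 → p5
  read '0': p5 → p1
  read '2': p1 → p7
  end p7, accepted

1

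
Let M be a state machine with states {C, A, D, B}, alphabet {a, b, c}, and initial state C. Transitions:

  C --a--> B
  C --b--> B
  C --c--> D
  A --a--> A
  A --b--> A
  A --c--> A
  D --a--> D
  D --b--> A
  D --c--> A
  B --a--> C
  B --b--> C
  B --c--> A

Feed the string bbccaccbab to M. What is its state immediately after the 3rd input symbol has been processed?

start at C
read 'b': C → B
read 'b': B → C
read 'c': C → D
After 3 symbols: D.

D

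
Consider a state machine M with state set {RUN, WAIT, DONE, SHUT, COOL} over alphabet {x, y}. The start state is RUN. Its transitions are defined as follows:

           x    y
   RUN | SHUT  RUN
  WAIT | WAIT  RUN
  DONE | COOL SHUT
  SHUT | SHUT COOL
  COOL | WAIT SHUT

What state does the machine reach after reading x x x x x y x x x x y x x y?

COOL

RUN → SHUT → SHUT → SHUT → SHUT → SHUT → COOL → WAIT → WAIT → WAIT → WAIT → RUN → SHUT → SHUT → COOL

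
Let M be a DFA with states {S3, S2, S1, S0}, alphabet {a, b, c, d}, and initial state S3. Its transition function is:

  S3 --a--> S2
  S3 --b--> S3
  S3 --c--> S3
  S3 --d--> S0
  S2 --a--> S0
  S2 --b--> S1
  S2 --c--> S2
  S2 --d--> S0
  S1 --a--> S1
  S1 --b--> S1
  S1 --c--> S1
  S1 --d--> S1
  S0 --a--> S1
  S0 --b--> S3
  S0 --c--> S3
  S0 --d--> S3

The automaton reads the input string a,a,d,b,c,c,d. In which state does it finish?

S0

S3 → S2 → S0 → S3 → S3 → S3 → S3 → S0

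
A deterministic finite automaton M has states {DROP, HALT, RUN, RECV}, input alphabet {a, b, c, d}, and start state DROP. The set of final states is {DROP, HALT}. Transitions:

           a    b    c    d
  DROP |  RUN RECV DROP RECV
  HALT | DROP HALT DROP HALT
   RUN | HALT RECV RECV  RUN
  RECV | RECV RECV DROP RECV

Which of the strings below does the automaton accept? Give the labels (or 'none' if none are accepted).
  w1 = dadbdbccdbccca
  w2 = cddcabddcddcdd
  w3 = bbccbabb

none

w1: DROP → RECV → RECV → RECV → RECV → RECV → RECV → DROP → DROP → RECV → RECV → DROP → DROP → DROP → RUN  → end RUN, rejected
w2: DROP → DROP → RECV → RECV → DROP → RUN → RECV → RECV → RECV → DROP → RECV → RECV → DROP → RECV → RECV  → end RECV, rejected
w3: DROP → RECV → RECV → DROP → DROP → RECV → RECV → RECV → RECV  → end RECV, rejected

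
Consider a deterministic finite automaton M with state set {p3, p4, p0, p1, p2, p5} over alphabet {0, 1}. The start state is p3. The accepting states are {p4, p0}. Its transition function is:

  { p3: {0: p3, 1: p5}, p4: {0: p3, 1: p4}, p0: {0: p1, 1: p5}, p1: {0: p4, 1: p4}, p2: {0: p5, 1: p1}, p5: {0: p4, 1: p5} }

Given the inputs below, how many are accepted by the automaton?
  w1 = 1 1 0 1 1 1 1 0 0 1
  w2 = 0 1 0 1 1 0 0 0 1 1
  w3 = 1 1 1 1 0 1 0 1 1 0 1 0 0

0

w1:
  start at p3
  read '1': p3 → p5
  read '1': p5 → p5
  read '0': p5 → p4
  read '1': p4 → p4
  read '1': p4 → p4
  read '1': p4 → p4
  read '1': p4 → p4
  read '0': p4 → p3
  read '0': p3 → p3
  read '1': p3 → p5
  end p5, rejected
w2:
  start at p3
  read '0': p3 → p3
  read '1': p3 → p5
  read '0': p5 → p4
  read '1': p4 → p4
  read '1': p4 → p4
  read '0': p4 → p3
  read '0': p3 → p3
  read '0': p3 → p3
  read '1': p3 → p5
  read '1': p5 → p5
  end p5, rejected
w3:
  start at p3
  read '1': p3 → p5
  read '1': p5 → p5
  read '1': p5 → p5
  read '1': p5 → p5
  read '0': p5 → p4
  read '1': p4 → p4
  read '0': p4 → p3
  read '1': p3 → p5
  read '1': p5 → p5
  read '0': p5 → p4
  read '1': p4 → p4
  read '0': p4 → p3
  read '0': p3 → p3
  end p3, rejected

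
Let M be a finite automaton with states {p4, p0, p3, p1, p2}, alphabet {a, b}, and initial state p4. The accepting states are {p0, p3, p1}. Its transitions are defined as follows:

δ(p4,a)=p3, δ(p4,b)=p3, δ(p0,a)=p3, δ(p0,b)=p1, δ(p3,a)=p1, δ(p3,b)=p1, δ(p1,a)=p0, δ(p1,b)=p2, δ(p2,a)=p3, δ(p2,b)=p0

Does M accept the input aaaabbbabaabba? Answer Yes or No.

start at p4
read 'a': p4 → p3
read 'a': p3 → p1
read 'a': p1 → p0
read 'a': p0 → p3
read 'b': p3 → p1
read 'b': p1 → p2
read 'b': p2 → p0
read 'a': p0 → p3
read 'b': p3 → p1
read 'a': p1 → p0
read 'a': p0 → p3
read 'b': p3 → p1
read 'b': p1 → p2
read 'a': p2 → p3
End state p3 is accepting.

Yes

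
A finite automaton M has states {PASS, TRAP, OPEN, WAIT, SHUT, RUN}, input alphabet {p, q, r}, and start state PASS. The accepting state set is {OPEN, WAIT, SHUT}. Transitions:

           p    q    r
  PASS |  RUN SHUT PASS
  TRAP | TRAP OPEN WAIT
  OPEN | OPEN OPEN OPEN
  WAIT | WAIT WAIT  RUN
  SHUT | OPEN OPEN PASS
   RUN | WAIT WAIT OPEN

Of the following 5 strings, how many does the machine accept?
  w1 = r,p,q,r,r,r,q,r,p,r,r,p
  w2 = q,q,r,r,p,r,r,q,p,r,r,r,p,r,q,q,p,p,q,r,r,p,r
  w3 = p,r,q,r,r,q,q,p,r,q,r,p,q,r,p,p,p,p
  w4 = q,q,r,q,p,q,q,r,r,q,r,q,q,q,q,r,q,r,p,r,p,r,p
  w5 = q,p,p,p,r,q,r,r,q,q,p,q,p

w1:
  start at PASS
  read 'r': PASS → PASS
  read 'p': PASS → RUN
  read 'q': RUN → WAIT
  read 'r': WAIT → RUN
  read 'r': RUN → OPEN
  read 'r': OPEN → OPEN
  read 'q': OPEN → OPEN
  read 'r': OPEN → OPEN
  read 'p': OPEN → OPEN
  read 'r': OPEN → OPEN
  read 'r': OPEN → OPEN
  read 'p': OPEN → OPEN
  end OPEN, accepted
w2:
  start at PASS
  read 'q': PASS → SHUT
  read 'q': SHUT → OPEN
  read 'r': OPEN → OPEN
  read 'r': OPEN → OPEN
  read 'p': OPEN → OPEN
  read 'r': OPEN → OPEN
  read 'r': OPEN → OPEN
  read 'q': OPEN → OPEN
  read 'p': OPEN → OPEN
  read 'r': OPEN → OPEN
  read 'r': OPEN → OPEN
  read 'r': OPEN → OPEN
  read 'p': OPEN → OPEN
  read 'r': OPEN → OPEN
  read 'q': OPEN → OPEN
  read 'q': OPEN → OPEN
  read 'p': OPEN → OPEN
  read 'p': OPEN → OPEN
  read 'q': OPEN → OPEN
  read 'r': OPEN → OPEN
  read 'r': OPEN → OPEN
  read 'p': OPEN → OPEN
  read 'r': OPEN → OPEN
  end OPEN, accepted
w3:
  start at PASS
  read 'p': PASS → RUN
  read 'r': RUN → OPEN
  read 'q': OPEN → OPEN
  read 'r': OPEN → OPEN
  read 'r': OPEN → OPEN
  read 'q': OPEN → OPEN
  read 'q': OPEN → OPEN
  read 'p': OPEN → OPEN
  read 'r': OPEN → OPEN
  read 'q': OPEN → OPEN
  read 'r': OPEN → OPEN
  read 'p': OPEN → OPEN
  read 'q': OPEN → OPEN
  read 'r': OPEN → OPEN
  read 'p': OPEN → OPEN
  read 'p': OPEN → OPEN
  read 'p': OPEN → OPEN
  read 'p': OPEN → OPEN
  end OPEN, accepted
w4:
  start at PASS
  read 'q': PASS → SHUT
  read 'q': SHUT → OPEN
  read 'r': OPEN → OPEN
  read 'q': OPEN → OPEN
  read 'p': OPEN → OPEN
  read 'q': OPEN → OPEN
  read 'q': OPEN → OPEN
  read 'r': OPEN → OPEN
  read 'r': OPEN → OPEN
  read 'q': OPEN → OPEN
  read 'r': OPEN → OPEN
  read 'q': OPEN → OPEN
  read 'q': OPEN → OPEN
  read 'q': OPEN → OPEN
  read 'q': OPEN → OPEN
  read 'r': OPEN → OPEN
  read 'q': OPEN → OPEN
  read 'r': OPEN → OPEN
  read 'p': OPEN → OPEN
  read 'r': OPEN → OPEN
  read 'p': OPEN → OPEN
  read 'r': OPEN → OPEN
  read 'p': OPEN → OPEN
  end OPEN, accepted
w5:
  start at PASS
  read 'q': PASS → SHUT
  read 'p': SHUT → OPEN
  read 'p': OPEN → OPEN
  read 'p': OPEN → OPEN
  read 'r': OPEN → OPEN
  read 'q': OPEN → OPEN
  read 'r': OPEN → OPEN
  read 'r': OPEN → OPEN
  read 'q': OPEN → OPEN
  read 'q': OPEN → OPEN
  read 'p': OPEN → OPEN
  read 'q': OPEN → OPEN
  read 'p': OPEN → OPEN
  end OPEN, accepted

5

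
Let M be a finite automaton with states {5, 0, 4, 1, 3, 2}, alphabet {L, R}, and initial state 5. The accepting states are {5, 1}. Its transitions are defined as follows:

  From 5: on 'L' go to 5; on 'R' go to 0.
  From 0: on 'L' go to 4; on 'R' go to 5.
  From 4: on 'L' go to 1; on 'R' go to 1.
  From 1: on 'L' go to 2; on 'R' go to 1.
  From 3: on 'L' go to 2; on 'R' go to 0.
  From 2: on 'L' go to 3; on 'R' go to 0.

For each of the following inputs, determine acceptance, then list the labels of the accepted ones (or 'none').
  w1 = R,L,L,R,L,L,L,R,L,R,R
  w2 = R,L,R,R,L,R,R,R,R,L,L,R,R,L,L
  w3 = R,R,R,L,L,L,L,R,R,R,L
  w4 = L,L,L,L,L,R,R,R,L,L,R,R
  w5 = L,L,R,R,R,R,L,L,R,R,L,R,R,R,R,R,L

w1: 5 → 0 → 4 → 1 → 1 → 2 → 3 → 2 → 0 → 4 → 1 → 1  → end 1, accepted
w2: 5 → 0 → 4 → 1 → 1 → 2 → 0 → 5 → 0 → 5 → 5 → 5 → 0 → 5 → 5 → 5  → end 5, accepted
w3: 5 → 0 → 5 → 0 → 4 → 1 → 2 → 3 → 0 → 5 → 0 → 4  → end 4, rejected
w4: 5 → 5 → 5 → 5 → 5 → 5 → 0 → 5 → 0 → 4 → 1 → 1 → 1  → end 1, accepted
w5: 5 → 5 → 5 → 0 → 5 → 0 → 5 → 5 → 5 → 0 → 5 → 5 → 0 → 5 → 0 → 5 → 0 → 4  → end 4, rejected

w1, w2, w4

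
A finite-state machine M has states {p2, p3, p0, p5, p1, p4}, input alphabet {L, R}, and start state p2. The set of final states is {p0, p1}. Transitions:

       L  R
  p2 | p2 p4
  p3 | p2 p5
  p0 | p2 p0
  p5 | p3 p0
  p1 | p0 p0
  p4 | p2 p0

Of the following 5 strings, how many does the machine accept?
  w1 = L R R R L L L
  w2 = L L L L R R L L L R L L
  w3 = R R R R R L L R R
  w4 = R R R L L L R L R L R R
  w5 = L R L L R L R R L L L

w1: p2 → p2 → p4 → p0 → p0 → p2 → p2 → p2  → end p2, rejected
w2: p2 → p2 → p2 → p2 → p2 → p4 → p0 → p2 → p2 → p2 → p4 → p2 → p2  → end p2, rejected
w3: p2 → p4 → p0 → p0 → p0 → p0 → p2 → p2 → p4 → p0  → end p0, accepted
w4: p2 → p4 → p0 → p0 → p2 → p2 → p2 → p4 → p2 → p4 → p2 → p4 → p0  → end p0, accepted
w5: p2 → p2 → p4 → p2 → p2 → p4 → p2 → p4 → p0 → p2 → p2 → p2  → end p2, rejected

2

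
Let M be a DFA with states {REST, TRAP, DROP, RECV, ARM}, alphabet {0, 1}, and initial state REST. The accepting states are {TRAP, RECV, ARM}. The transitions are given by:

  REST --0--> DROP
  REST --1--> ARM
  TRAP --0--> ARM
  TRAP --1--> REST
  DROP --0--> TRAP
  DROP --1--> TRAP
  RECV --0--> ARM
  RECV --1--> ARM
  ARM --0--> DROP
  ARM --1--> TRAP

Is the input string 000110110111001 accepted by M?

start at REST
read '0': REST → DROP
read '0': DROP → TRAP
read '0': TRAP → ARM
read '1': ARM → TRAP
read '1': TRAP → REST
read '0': REST → DROP
read '1': DROP → TRAP
read '1': TRAP → REST
read '0': REST → DROP
read '1': DROP → TRAP
read '1': TRAP → REST
read '1': REST → ARM
read '0': ARM → DROP
read '0': DROP → TRAP
read '1': TRAP → REST
End state REST is not accepting.

No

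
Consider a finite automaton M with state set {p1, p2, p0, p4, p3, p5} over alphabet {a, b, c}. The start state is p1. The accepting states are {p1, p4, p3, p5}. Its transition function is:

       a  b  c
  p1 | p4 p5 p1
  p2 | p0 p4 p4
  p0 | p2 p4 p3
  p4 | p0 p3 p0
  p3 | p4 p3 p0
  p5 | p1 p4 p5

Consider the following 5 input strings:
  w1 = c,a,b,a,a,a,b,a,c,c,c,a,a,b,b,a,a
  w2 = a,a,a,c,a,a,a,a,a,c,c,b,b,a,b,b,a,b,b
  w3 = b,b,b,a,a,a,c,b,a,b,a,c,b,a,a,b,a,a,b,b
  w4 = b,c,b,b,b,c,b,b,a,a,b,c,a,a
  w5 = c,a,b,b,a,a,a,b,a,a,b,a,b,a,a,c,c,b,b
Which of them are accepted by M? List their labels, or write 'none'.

w2, w3, w5

w1: Trace: p1 -c-> p1 -a-> p4 -b-> p3 -a-> p4 -a-> p0 -a-> p2 -b-> p4 -a-> p0 -c-> p3 -c-> p0 -c-> p3 -a-> p4 -a-> p0 -b-> p4 -b-> p3 -a-> p4 -a-> p0  → end p0, rejected
w2: Trace: p1 -a-> p4 -a-> p0 -a-> p2 -c-> p4 -a-> p0 -a-> p2 -a-> p0 -a-> p2 -a-> p0 -c-> p3 -c-> p0 -b-> p4 -b-> p3 -a-> p4 -b-> p3 -b-> p3 -a-> p4 -b-> p3 -b-> p3  → end p3, accepted
w3: Trace: p1 -b-> p5 -b-> p4 -b-> p3 -a-> p4 -a-> p0 -a-> p2 -c-> p4 -b-> p3 -a-> p4 -b-> p3 -a-> p4 -c-> p0 -b-> p4 -a-> p0 -a-> p2 -b-> p4 -a-> p0 -a-> p2 -b-> p4 -b-> p3  → end p3, accepted
w4: Trace: p1 -b-> p5 -c-> p5 -b-> p4 -b-> p3 -b-> p3 -c-> p0 -b-> p4 -b-> p3 -a-> p4 -a-> p0 -b-> p4 -c-> p0 -a-> p2 -a-> p0  → end p0, rejected
w5: Trace: p1 -c-> p1 -a-> p4 -b-> p3 -b-> p3 -a-> p4 -a-> p0 -a-> p2 -b-> p4 -a-> p0 -a-> p2 -b-> p4 -a-> p0 -b-> p4 -a-> p0 -a-> p2 -c-> p4 -c-> p0 -b-> p4 -b-> p3  → end p3, accepted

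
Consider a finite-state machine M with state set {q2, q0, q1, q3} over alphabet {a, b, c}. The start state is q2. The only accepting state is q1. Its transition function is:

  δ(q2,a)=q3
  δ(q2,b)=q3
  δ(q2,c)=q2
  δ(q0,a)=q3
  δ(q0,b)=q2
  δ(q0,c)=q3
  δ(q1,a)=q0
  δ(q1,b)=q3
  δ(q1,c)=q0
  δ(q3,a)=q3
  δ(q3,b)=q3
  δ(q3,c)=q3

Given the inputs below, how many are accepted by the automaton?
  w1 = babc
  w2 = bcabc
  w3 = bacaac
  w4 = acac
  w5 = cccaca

w1: q2 → q3 → q3 → q3 → q3  → end q3, rejected
w2: q2 → q3 → q3 → q3 → q3 → q3  → end q3, rejected
w3: q2 → q3 → q3 → q3 → q3 → q3 → q3  → end q3, rejected
w4: q2 → q3 → q3 → q3 → q3  → end q3, rejected
w5: q2 → q2 → q2 → q2 → q3 → q3 → q3  → end q3, rejected

0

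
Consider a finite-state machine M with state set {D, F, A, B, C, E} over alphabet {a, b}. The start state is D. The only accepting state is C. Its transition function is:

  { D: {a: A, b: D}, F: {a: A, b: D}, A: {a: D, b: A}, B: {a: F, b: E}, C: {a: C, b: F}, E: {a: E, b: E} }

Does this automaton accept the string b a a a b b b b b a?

No

Trace: D -b-> D -a-> A -a-> D -a-> A -b-> A -b-> A -b-> A -b-> A -b-> A -a-> D
End state D is not accepting.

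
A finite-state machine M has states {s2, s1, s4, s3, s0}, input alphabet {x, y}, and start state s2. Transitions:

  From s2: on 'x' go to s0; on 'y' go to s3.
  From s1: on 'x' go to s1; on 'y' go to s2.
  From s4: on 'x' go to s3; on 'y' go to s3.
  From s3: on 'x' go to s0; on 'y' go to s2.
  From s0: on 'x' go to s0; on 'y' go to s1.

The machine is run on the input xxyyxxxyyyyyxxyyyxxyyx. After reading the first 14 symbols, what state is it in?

s2 → s0 → s0 → s1 → s2 → s0 → s0 → s0 → s1 → s2 → s3 → s2 → s3 → s0 → s0
After 14 symbols: s0.

s0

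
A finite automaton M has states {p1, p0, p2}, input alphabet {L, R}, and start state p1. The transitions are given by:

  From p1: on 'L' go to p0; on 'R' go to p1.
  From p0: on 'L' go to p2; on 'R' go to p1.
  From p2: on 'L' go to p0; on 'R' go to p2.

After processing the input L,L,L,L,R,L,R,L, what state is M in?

p0

start at p1
read 'L': p1 → p0
read 'L': p0 → p2
read 'L': p2 → p0
read 'L': p0 → p2
read 'R': p2 → p2
read 'L': p2 → p0
read 'R': p0 → p1
read 'L': p1 → p0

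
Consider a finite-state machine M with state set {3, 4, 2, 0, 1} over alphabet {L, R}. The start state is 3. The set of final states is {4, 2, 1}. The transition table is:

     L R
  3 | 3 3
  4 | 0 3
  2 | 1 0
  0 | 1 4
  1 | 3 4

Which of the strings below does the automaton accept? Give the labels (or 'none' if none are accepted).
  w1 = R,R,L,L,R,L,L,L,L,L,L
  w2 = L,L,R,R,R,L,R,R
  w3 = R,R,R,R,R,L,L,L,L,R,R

none

w1: 3 → 3 → 3 → 3 → 3 → 3 → 3 → 3 → 3 → 3 → 3 → 3  → end 3, rejected
w2: 3 → 3 → 3 → 3 → 3 → 3 → 3 → 3 → 3  → end 3, rejected
w3: 3 → 3 → 3 → 3 → 3 → 3 → 3 → 3 → 3 → 3 → 3 → 3  → end 3, rejected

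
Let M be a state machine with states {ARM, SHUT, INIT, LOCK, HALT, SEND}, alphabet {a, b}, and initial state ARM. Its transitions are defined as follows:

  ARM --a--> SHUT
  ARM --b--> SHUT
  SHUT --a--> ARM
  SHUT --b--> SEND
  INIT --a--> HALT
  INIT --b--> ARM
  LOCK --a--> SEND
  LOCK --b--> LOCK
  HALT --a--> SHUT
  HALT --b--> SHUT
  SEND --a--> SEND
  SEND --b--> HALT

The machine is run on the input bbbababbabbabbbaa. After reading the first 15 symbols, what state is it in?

SEND

start at ARM
read 'b': ARM → SHUT
read 'b': SHUT → SEND
read 'b': SEND → HALT
read 'a': HALT → SHUT
read 'b': SHUT → SEND
read 'a': SEND → SEND
read 'b': SEND → HALT
read 'b': HALT → SHUT
read 'a': SHUT → ARM
read 'b': ARM → SHUT
read 'b': SHUT → SEND
read 'a': SEND → SEND
read 'b': SEND → HALT
read 'b': HALT → SHUT
read 'b': SHUT → SEND
After 15 symbols: SEND.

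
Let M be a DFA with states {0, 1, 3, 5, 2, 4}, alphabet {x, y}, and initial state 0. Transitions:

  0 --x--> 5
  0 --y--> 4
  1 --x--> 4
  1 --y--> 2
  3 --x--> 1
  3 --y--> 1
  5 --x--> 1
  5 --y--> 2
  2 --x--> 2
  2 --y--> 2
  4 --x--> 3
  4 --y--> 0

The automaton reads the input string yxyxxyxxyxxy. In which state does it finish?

1

Trace: 0 -y-> 4 -x-> 3 -y-> 1 -x-> 4 -x-> 3 -y-> 1 -x-> 4 -x-> 3 -y-> 1 -x-> 4 -x-> 3 -y-> 1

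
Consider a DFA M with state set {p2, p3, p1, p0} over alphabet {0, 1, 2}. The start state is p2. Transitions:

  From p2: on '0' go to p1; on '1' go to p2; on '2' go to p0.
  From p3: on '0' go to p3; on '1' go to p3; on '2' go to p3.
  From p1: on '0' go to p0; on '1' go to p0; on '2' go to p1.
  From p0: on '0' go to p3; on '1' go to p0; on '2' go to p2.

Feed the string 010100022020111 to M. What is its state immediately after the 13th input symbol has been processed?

p3

start at p2
read '0': p2 → p1
read '1': p1 → p0
read '0': p0 → p3
read '1': p3 → p3
read '0': p3 → p3
read '0': p3 → p3
read '0': p3 → p3
read '2': p3 → p3
read '2': p3 → p3
read '0': p3 → p3
read '2': p3 → p3
read '0': p3 → p3
read '1': p3 → p3
After 13 symbols: p3.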